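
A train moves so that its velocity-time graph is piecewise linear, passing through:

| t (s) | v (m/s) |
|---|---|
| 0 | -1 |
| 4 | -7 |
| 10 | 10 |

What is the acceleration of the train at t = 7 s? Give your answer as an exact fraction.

17/6 m/s²

Acceleration is the slope of the v-t graph on 4–10 s: (10 − -7)/(10 − 4) = 17/6 m/s².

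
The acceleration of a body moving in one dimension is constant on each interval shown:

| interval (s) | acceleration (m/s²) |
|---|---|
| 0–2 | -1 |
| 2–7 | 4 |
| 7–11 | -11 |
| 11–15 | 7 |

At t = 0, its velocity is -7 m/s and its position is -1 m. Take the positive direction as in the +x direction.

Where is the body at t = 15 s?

On each constant-a segment, Δv = aΔt and Δx = v₀Δt + ½aΔt²; chain segment to segment.
0–2 s: v starts -7 m/s; Δx = -7·2 + ½·-1·2² = -16 m; v ends -9 m/s.
2–7 s: v starts -9 m/s; Δx = -9·5 + ½·4·5² = 5 m; v ends 11 m/s.
7–11 s: v starts 11 m/s; Δx = 11·4 + ½·-11·4² = -44 m; v ends -33 m/s.
11–15 s: v starts -33 m/s; Δx = -33·4 + ½·7·4² = -76 m; v ends -5 m/s.
x(15) = -1 + Σ Δx = -132 m.

-132 m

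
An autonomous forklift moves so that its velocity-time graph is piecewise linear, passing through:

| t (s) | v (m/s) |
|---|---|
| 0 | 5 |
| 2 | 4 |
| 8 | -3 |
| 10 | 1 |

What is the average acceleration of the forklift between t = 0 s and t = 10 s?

Average acceleration = Δv/Δt = (1 − 5)/(10 − 0) = -0.4 m/s².

-0.4 m/s²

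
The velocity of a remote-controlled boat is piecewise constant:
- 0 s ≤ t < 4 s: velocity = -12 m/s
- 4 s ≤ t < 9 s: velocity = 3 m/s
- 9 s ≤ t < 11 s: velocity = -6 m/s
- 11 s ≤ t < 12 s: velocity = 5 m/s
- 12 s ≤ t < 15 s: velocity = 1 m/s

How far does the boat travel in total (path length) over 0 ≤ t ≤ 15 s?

Total distance travelled is ∫|v| dt — sum the magnitudes of each area piece.
0–4 s: |-12| × 4 = 48 m
4–9 s: |3| × 5 = 15 m
9–11 s: |-6| × 2 = 12 m
11–12 s: |5| × 1 = 5 m
12–15 s: |1| × 3 = 3 m
Total distance = 83 m

83 m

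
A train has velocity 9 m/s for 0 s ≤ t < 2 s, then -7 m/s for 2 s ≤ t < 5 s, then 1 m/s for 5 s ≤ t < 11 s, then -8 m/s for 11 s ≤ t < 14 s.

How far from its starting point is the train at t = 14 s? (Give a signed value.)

-21 m

Displacement is the signed area under the v-t curve.
0–2 s: 9 × 2 = 18 m
2–5 s: -7 × 3 = -21 m
5–11 s: 1 × 6 = 6 m
11–14 s: -8 × 3 = -24 m
Net displacement = -21 m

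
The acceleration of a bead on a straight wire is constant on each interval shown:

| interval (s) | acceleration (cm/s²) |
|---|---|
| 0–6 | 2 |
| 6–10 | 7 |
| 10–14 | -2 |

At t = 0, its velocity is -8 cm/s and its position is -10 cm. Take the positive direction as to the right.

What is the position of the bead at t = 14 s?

On each constant-a segment, Δv = aΔt and Δx = v₀Δt + ½aΔt²; chain segment to segment.
0–6 s: v starts -8 cm/s; Δx = -8·6 + ½·2·6² = -12 cm; v ends 4 cm/s.
6–10 s: v starts 4 cm/s; Δx = 4·4 + ½·7·4² = 72 cm; v ends 32 cm/s.
10–14 s: v starts 32 cm/s; Δx = 32·4 + ½·-2·4² = 112 cm; v ends 24 cm/s.
x(14) = -10 + Σ Δx = 162 cm.

162 cm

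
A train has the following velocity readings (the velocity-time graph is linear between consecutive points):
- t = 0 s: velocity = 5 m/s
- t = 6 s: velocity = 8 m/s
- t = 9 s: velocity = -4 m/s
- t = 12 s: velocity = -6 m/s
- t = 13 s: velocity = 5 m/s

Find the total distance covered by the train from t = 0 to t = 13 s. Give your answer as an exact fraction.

Distance (not displacement) is the total path length: add the absolute areas under v-t.
0–6 s: |½(5 + 8)(6)| = 39 m
6–9 s: v = 0 at t = 8 s; triangle areas 8 + 2 = 10 m
9–12 s: |½(-4 + -6)(3)| = 15 m
12–13 s: v = 0 at t = 138/11 s; triangle areas 18/11 + 25/22 = 61/22 m
Total distance = 1469/22 m

1469/22 m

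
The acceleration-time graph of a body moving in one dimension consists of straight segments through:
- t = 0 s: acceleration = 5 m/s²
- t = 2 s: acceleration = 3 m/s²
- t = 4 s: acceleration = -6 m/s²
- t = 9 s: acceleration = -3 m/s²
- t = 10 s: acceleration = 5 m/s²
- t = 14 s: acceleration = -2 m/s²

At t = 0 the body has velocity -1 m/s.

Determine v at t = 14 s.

Δv equals the area under the a-t graph; then v = v₀ + Δv.
0–2 s: ½(5 + 3)(2) = 8 m/s
2–4 s: ½(3 + -6)(2) = -3 m/s
4–9 s: ½(-6 + -3)(5) = -22.5 m/s
9–10 s: ½(-3 + 5)(1) = 1 m/s
10–14 s: ½(5 + -2)(4) = 6 m/s
Δv = -10.5 m/s, so v(14) = -1 + (-10.5) = -11.5 m/s.

-11.5 m/s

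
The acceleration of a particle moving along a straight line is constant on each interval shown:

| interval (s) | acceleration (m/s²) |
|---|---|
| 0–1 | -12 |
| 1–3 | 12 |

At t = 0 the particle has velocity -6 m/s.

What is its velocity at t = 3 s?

Δv equals the area under the a-t graph; then v = v₀ + Δv.
0–1 s: -12 × 1 = -12 m/s
1–3 s: 12 × 2 = 24 m/s
Δv = 12 m/s, so v(3) = -6 + (12) = 6 m/s.

6 m/s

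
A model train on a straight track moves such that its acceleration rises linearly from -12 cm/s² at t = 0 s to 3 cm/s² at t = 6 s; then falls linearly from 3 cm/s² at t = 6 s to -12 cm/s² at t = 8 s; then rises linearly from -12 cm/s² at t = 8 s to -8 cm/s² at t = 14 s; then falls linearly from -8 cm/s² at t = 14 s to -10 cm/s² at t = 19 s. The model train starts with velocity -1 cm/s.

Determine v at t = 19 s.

-142 cm/s

Δv equals the area under the a-t graph; then v = v₀ + Δv.
0–6 s: ½(-12 + 3)(6) = -27 cm/s
6–8 s: ½(3 + -12)(2) = -9 cm/s
8–14 s: ½(-12 + -8)(6) = -60 cm/s
14–19 s: ½(-8 + -10)(5) = -45 cm/s
Δv = -141 cm/s, so v(19) = -1 + (-141) = -142 cm/s.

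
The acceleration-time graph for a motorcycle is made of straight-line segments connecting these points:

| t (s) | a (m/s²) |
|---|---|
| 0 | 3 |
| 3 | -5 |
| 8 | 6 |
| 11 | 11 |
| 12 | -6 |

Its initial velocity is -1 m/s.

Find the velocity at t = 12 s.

Δv equals the area under the a-t graph; then v = v₀ + Δv.
0–3 s: ½(3 + -5)(3) = -3 m/s
3–8 s: ½(-5 + 6)(5) = 2.5 m/s
8–11 s: ½(6 + 11)(3) = 25.5 m/s
11–12 s: ½(11 + -6)(1) = 2.5 m/s
Δv = 27.5 m/s, so v(12) = -1 + (27.5) = 26.5 m/s.

26.5 m/s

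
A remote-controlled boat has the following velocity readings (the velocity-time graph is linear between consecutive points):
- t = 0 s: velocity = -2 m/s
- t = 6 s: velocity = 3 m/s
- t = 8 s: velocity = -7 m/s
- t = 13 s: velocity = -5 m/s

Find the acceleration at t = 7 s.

Acceleration is the slope of the v-t graph on 6–8 s: (-7 − 3)/(8 − 6) = -5 m/s².

-5 m/s²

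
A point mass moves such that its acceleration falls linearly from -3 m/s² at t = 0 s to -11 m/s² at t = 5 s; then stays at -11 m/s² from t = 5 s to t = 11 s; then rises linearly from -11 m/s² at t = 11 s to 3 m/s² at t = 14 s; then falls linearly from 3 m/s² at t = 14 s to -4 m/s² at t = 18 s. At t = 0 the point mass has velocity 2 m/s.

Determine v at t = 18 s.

Δv equals the area under the a-t graph; then v = v₀ + Δv.
0–5 s: ½(-3 + -11)(5) = -35 m/s
5–11 s: -11 × 6 = -66 m/s
11–14 s: ½(-11 + 3)(3) = -12 m/s
14–18 s: ½(3 + -4)(4) = -2 m/s
Δv = -115 m/s, so v(18) = 2 + (-115) = -113 m/s.

-113 m/s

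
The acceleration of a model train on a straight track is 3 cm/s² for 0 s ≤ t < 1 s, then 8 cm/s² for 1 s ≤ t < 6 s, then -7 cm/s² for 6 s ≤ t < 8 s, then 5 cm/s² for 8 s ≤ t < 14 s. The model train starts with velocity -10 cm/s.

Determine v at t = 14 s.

49 cm/s

Δv equals the area under the a-t graph; then v = v₀ + Δv.
0–1 s: 3 × 1 = 3 cm/s
1–6 s: 8 × 5 = 40 cm/s
6–8 s: -7 × 2 = -14 cm/s
8–14 s: 5 × 6 = 30 cm/s
Δv = 59 cm/s, so v(14) = -10 + (59) = 49 cm/s.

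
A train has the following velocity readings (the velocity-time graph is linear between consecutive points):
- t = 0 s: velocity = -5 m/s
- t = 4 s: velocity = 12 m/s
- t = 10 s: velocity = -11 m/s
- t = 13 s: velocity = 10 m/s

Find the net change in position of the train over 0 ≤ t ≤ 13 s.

Net displacement equals the area under the velocity-time graph (areas below the axis count negative).
0–4 s: ½(-5 + 12)(4) = 14 m
4–10 s: ½(12 + -11)(6) = 3 m
10–13 s: ½(-11 + 10)(3) = -1.5 m
Net displacement = 15.5 m

15.5 m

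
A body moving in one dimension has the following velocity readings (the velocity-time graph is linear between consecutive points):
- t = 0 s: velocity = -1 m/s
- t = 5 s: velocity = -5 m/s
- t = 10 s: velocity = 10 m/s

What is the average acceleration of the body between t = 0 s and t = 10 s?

Average acceleration = Δv/Δt = (10 − -1)/(10 − 0) = 1.1 m/s².

1.1 m/s²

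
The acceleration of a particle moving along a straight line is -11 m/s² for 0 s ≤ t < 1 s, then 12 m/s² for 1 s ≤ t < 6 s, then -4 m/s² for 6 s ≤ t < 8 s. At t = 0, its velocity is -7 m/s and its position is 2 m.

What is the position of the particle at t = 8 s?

125.5 m

On each constant-a segment, Δv = aΔt and Δx = v₀Δt + ½aΔt²; chain segment to segment.
0–1 s: v starts -7 m/s; Δx = -7·1 + ½·-11·1² = -12.5 m; v ends -18 m/s.
1–6 s: v starts -18 m/s; Δx = -18·5 + ½·12·5² = 60 m; v ends 42 m/s.
6–8 s: v starts 42 m/s; Δx = 42·2 + ½·-4·2² = 76 m; v ends 34 m/s.
x(8) = 2 + Σ Δx = 125.5 m.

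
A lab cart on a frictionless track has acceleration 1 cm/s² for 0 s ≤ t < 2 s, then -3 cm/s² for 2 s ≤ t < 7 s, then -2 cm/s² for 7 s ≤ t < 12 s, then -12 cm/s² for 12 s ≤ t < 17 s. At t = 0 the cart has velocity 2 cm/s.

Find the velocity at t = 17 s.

Δv equals the area under the a-t graph; then v = v₀ + Δv.
0–2 s: 1 × 2 = 2 cm/s
2–7 s: -3 × 5 = -15 cm/s
7–12 s: -2 × 5 = -10 cm/s
12–17 s: -12 × 5 = -60 cm/s
Δv = -83 cm/s, so v(17) = 2 + (-83) = -81 cm/s.

-81 cm/s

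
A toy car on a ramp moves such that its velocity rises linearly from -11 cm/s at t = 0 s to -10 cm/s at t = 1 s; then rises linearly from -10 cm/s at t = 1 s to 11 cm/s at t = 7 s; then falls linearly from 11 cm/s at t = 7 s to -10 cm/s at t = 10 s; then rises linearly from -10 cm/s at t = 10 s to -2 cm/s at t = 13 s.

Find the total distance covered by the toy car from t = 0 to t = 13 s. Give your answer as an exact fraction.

531/7 cm

Total distance travelled is ∫|v| dt — sum the magnitudes of each area piece.
0–1 s: |½(-11 + -10)(1)| = 10.5 cm
1–7 s: v = 0 at t = 27/7 s; triangle areas 100/7 + 121/7 = 221/7 cm
7–10 s: v = 0 at t = 60/7 s; triangle areas 121/14 + 50/7 = 221/14 cm
10–13 s: |½(-10 + -2)(3)| = 18 cm
Total distance = 531/7 cm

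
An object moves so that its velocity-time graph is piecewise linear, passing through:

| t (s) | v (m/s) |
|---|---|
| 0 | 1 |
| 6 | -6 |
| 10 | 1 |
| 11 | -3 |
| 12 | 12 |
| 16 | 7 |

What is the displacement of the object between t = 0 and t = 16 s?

Displacement is the signed area under the v-t curve.
0–6 s: ½(1 + -6)(6) = -15 m
6–10 s: ½(-6 + 1)(4) = -10 m
10–11 s: ½(1 + -3)(1) = -1 m
11–12 s: ½(-3 + 12)(1) = 4.5 m
12–16 s: ½(12 + 7)(4) = 38 m
Net displacement = 16.5 m

16.5 m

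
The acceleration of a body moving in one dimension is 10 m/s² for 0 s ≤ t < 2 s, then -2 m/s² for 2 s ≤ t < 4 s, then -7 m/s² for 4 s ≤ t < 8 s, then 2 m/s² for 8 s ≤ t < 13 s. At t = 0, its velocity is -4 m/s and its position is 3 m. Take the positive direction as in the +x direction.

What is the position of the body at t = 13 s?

On each constant-a segment, Δv = aΔt and Δx = v₀Δt + ½aΔt²; chain segment to segment.
0–2 s: v starts -4 m/s; Δx = -4·2 + ½·10·2² = 12 m; v ends 16 m/s.
2–4 s: v starts 16 m/s; Δx = 16·2 + ½·-2·2² = 28 m; v ends 12 m/s.
4–8 s: v starts 12 m/s; Δx = 12·4 + ½·-7·4² = -8 m; v ends -16 m/s.
8–13 s: v starts -16 m/s; Δx = -16·5 + ½·2·5² = -55 m; v ends -6 m/s.
x(13) = 3 + Σ Δx = -20 m.

-20 m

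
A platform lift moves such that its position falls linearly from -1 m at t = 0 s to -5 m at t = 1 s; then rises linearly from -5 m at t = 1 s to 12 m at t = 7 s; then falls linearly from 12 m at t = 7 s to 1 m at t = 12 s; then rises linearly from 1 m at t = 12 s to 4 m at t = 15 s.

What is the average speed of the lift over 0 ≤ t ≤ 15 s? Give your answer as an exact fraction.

7/3 m/s

Average speed = (total path length)/(elapsed time); on a piecewise-linear x-t graph the path length is Σ|Δx|.
0–1 s: |Δx| = |-5 − -1| = 4 m
1–7 s: |Δx| = |12 − -5| = 17 m
7–12 s: |Δx| = |1 − 12| = 11 m
12–15 s: |Δx| = |4 − 1| = 3 m
Total path = 35 m; average speed = 35/15 = 7/3 m/s.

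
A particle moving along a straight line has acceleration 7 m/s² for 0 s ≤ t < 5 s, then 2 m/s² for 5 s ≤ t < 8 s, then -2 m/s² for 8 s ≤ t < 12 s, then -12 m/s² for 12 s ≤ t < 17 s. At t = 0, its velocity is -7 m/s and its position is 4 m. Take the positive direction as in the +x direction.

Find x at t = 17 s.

On each constant-a segment, Δv = aΔt and Δx = v₀Δt + ½aΔt²; chain segment to segment.
0–5 s: v starts -7 m/s; Δx = -7·5 + ½·7·5² = 52.5 m; v ends 28 m/s.
5–8 s: v starts 28 m/s; Δx = 28·3 + ½·2·3² = 93 m; v ends 34 m/s.
8–12 s: v starts 34 m/s; Δx = 34·4 + ½·-2·4² = 120 m; v ends 26 m/s.
12–17 s: v starts 26 m/s; Δx = 26·5 + ½·-12·5² = -20 m; v ends -34 m/s.
x(17) = 4 + Σ Δx = 249.5 m.

249.5 m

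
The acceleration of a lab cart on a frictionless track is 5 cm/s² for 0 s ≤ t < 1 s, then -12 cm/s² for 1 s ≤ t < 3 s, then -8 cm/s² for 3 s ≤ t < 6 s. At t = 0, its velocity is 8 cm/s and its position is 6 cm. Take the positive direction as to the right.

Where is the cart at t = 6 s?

-50.5 cm

On each constant-a segment, Δv = aΔt and Δx = v₀Δt + ½aΔt²; chain segment to segment.
0–1 s: v starts 8 cm/s; Δx = 8·1 + ½·5·1² = 10.5 cm; v ends 13 cm/s.
1–3 s: v starts 13 cm/s; Δx = 13·2 + ½·-12·2² = 2 cm; v ends -11 cm/s.
3–6 s: v starts -11 cm/s; Δx = -11·3 + ½·-8·3² = -69 cm; v ends -35 cm/s.
x(6) = 6 + Σ Δx = -50.5 cm.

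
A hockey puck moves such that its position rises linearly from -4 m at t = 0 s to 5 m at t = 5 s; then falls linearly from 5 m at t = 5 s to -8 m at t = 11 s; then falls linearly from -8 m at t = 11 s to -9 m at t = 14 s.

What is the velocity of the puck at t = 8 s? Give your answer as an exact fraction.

-13/6 m/s

Velocity is the slope of the x-t graph on 5–11 s: (-8 − 5)/(11 − 5) = -13/6 m/s.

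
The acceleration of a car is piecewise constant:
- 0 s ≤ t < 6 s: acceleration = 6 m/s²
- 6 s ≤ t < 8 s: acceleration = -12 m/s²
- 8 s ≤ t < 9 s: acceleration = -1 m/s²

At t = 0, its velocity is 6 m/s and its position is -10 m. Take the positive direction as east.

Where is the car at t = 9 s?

211.5 m

On each constant-a segment, Δv = aΔt and Δx = v₀Δt + ½aΔt²; chain segment to segment.
0–6 s: v starts 6 m/s; Δx = 6·6 + ½·6·6² = 144 m; v ends 42 m/s.
6–8 s: v starts 42 m/s; Δx = 42·2 + ½·-12·2² = 60 m; v ends 18 m/s.
8–9 s: v starts 18 m/s; Δx = 18·1 + ½·-1·1² = 17.5 m; v ends 17 m/s.
x(9) = -10 + Σ Δx = 211.5 m.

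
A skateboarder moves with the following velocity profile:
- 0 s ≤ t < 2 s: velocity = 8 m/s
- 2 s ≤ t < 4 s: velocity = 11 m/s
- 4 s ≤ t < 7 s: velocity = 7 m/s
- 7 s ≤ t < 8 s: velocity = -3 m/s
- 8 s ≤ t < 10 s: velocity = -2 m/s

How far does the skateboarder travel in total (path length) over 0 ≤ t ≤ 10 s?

66 m

Total distance travelled is ∫|v| dt — sum the magnitudes of each area piece.
0–2 s: |8| × 2 = 16 m
2–4 s: |11| × 2 = 22 m
4–7 s: |7| × 3 = 21 m
7–8 s: |-3| × 1 = 3 m
8–10 s: |-2| × 2 = 4 m
Total distance = 66 m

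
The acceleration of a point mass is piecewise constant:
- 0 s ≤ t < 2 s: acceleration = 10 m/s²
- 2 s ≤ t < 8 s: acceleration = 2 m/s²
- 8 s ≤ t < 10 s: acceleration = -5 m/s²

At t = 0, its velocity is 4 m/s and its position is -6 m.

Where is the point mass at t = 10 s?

On each constant-a segment, Δv = aΔt and Δx = v₀Δt + ½aΔt²; chain segment to segment.
0–2 s: v starts 4 m/s; Δx = 4·2 + ½·10·2² = 28 m; v ends 24 m/s.
2–8 s: v starts 24 m/s; Δx = 24·6 + ½·2·6² = 180 m; v ends 36 m/s.
8–10 s: v starts 36 m/s; Δx = 36·2 + ½·-5·2² = 62 m; v ends 26 m/s.
x(10) = -6 + Σ Δx = 264 m.

264 m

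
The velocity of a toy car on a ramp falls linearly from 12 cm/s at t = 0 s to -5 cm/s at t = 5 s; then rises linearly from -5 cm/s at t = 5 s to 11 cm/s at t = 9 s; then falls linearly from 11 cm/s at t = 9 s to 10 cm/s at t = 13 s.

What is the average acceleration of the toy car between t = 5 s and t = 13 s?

Average acceleration = Δv/Δt = (10 − -5)/(13 − 5) = 1.875 cm/s².

1.875 cm/s²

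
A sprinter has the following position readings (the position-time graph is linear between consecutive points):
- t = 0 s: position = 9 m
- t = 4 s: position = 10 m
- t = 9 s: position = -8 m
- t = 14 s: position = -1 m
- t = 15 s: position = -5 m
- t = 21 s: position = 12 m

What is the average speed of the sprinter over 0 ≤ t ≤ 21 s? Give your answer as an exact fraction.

47/21 m/s

Average speed = (total path length)/(elapsed time); on a piecewise-linear x-t graph the path length is Σ|Δx|.
0–4 s: |Δx| = |10 − 9| = 1 m
4–9 s: |Δx| = |-8 − 10| = 18 m
9–14 s: |Δx| = |-1 − -8| = 7 m
14–15 s: |Δx| = |-5 − -1| = 4 m
15–21 s: |Δx| = |12 − -5| = 17 m
Total path = 47 m; average speed = 47/21 = 47/21 m/s.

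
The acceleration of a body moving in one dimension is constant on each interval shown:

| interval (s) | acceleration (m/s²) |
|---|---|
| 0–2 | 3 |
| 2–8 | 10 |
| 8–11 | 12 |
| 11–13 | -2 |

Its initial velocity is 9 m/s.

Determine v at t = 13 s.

Δv equals the area under the a-t graph; then v = v₀ + Δv.
0–2 s: 3 × 2 = 6 m/s
2–8 s: 10 × 6 = 60 m/s
8–11 s: 12 × 3 = 36 m/s
11–13 s: -2 × 2 = -4 m/s
Δv = 98 m/s, so v(13) = 9 + (98) = 107 m/s.

107 m/s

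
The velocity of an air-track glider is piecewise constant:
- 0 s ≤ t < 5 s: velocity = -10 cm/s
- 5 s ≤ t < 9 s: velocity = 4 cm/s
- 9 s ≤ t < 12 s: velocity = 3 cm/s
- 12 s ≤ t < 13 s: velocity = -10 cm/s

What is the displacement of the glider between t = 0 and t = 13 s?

-35 cm

Net displacement equals the area under the velocity-time graph (areas below the axis count negative).
0–5 s: -10 × 5 = -50 cm
5–9 s: 4 × 4 = 16 cm
9–12 s: 3 × 3 = 9 cm
12–13 s: -10 × 1 = -10 cm
Net displacement = -35 cm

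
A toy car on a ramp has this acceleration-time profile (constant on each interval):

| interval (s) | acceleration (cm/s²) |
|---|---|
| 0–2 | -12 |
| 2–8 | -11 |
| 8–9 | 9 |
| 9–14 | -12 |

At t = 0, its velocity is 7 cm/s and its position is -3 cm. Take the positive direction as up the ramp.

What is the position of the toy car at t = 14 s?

On each constant-a segment, Δv = aΔt and Δx = v₀Δt + ½aΔt²; chain segment to segment.
0–2 s: v starts 7 cm/s; Δx = 7·2 + ½·-12·2² = -10 cm; v ends -17 cm/s.
2–8 s: v starts -17 cm/s; Δx = -17·6 + ½·-11·6² = -300 cm; v ends -83 cm/s.
8–9 s: v starts -83 cm/s; Δx = -83·1 + ½·9·1² = -78.5 cm; v ends -74 cm/s.
9–14 s: v starts -74 cm/s; Δx = -74·5 + ½·-12·5² = -520 cm; v ends -134 cm/s.
x(14) = -3 + Σ Δx = -911.5 cm.

-911.5 cm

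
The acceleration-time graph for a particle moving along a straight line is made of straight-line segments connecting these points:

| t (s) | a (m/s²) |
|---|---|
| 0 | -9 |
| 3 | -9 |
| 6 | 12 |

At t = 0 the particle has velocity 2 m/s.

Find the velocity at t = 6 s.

Δv equals the area under the a-t graph; then v = v₀ + Δv.
0–3 s: -9 × 3 = -27 m/s
3–6 s: ½(-9 + 12)(3) = 4.5 m/s
Δv = -22.5 m/s, so v(6) = 2 + (-22.5) = -20.5 m/s.

-20.5 m/s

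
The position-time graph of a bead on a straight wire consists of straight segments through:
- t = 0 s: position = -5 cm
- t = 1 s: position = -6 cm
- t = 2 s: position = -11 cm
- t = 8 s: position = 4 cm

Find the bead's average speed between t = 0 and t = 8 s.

2.625 cm/s

Average speed = (total path length)/(elapsed time); on a piecewise-linear x-t graph the path length is Σ|Δx|.
0–1 s: |Δx| = |-6 − -5| = 1 cm
1–2 s: |Δx| = |-11 − -6| = 5 cm
2–8 s: |Δx| = |4 − -11| = 15 cm
Total path = 21 cm; average speed = 21/8 = 2.625 cm/s.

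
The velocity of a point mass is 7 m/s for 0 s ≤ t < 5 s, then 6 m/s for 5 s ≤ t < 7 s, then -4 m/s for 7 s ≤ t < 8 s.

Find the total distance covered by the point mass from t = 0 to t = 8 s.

51 m

Total distance travelled is ∫|v| dt — sum the magnitudes of each area piece.
0–5 s: |7| × 5 = 35 m
5–7 s: |6| × 2 = 12 m
7–8 s: |-4| × 1 = 4 m
Total distance = 51 m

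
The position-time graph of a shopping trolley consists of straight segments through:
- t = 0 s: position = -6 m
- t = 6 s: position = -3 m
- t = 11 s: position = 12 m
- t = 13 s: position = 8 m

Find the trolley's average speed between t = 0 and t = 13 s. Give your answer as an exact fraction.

Average speed = (total path length)/(elapsed time); on a piecewise-linear x-t graph the path length is Σ|Δx|.
0–6 s: |Δx| = |-3 − -6| = 3 m
6–11 s: |Δx| = |12 − -3| = 15 m
11–13 s: |Δx| = |8 − 12| = 4 m
Total path = 22 m; average speed = 22/13 = 22/13 m/s.

22/13 m/s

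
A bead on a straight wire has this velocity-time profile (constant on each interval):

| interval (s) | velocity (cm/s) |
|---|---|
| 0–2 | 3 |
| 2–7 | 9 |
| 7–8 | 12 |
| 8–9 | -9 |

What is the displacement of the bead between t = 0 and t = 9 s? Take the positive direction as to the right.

54 cm

Net displacement equals the area under the velocity-time graph (areas below the axis count negative).
0–2 s: 3 × 2 = 6 cm
2–7 s: 9 × 5 = 45 cm
7–8 s: 12 × 1 = 12 cm
8–9 s: -9 × 1 = -9 cm
Net displacement = 54 cm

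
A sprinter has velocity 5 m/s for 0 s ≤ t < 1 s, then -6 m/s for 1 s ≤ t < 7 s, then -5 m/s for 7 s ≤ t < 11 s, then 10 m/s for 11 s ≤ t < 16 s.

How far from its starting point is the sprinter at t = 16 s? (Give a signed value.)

Net displacement equals the area under the velocity-time graph (areas below the axis count negative).
0–1 s: 5 × 1 = 5 m
1–7 s: -6 × 6 = -36 m
7–11 s: -5 × 4 = -20 m
11–16 s: 10 × 5 = 50 m
Net displacement = -1 m

-1 m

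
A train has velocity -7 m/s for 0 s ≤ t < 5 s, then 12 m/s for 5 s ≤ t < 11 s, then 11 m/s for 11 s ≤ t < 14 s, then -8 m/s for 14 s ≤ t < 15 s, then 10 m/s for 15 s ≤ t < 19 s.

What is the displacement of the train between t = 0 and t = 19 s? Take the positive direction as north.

Displacement is the signed area under the v-t curve.
0–5 s: -7 × 5 = -35 m
5–11 s: 12 × 6 = 72 m
11–14 s: 11 × 3 = 33 m
14–15 s: -8 × 1 = -8 m
15–19 s: 10 × 4 = 40 m
Net displacement = 102 m

102 m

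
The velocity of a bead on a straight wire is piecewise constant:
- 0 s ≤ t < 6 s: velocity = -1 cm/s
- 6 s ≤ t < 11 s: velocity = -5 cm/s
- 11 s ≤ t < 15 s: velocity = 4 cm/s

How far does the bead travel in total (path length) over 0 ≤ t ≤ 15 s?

47 cm

Distance (not displacement) is the total path length: add the absolute areas under v-t.
0–6 s: |-1| × 6 = 6 cm
6–11 s: |-5| × 5 = 25 cm
11–15 s: |4| × 4 = 16 cm
Total distance = 47 cm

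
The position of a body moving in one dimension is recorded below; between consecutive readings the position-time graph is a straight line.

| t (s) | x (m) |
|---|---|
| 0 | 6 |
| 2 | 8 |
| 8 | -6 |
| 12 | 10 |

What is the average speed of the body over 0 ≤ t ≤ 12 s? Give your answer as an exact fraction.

Average speed = (total path length)/(elapsed time); on a piecewise-linear x-t graph the path length is Σ|Δx|.
0–2 s: |Δx| = |8 − 6| = 2 m
2–8 s: |Δx| = |-6 − 8| = 14 m
8–12 s: |Δx| = |10 − -6| = 16 m
Total path = 32 m; average speed = 32/12 = 8/3 m/s.

8/3 m/s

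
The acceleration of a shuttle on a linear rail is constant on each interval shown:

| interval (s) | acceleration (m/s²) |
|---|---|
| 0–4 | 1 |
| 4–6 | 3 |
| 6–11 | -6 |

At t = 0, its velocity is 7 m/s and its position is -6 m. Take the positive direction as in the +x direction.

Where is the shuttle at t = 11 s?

On each constant-a segment, Δv = aΔt and Δx = v₀Δt + ½aΔt²; chain segment to segment.
0–4 s: v starts 7 m/s; Δx = 7·4 + ½·1·4² = 36 m; v ends 11 m/s.
4–6 s: v starts 11 m/s; Δx = 11·2 + ½·3·2² = 28 m; v ends 17 m/s.
6–11 s: v starts 17 m/s; Δx = 17·5 + ½·-6·5² = 10 m; v ends -13 m/s.
x(11) = -6 + Σ Δx = 68 m.

68 m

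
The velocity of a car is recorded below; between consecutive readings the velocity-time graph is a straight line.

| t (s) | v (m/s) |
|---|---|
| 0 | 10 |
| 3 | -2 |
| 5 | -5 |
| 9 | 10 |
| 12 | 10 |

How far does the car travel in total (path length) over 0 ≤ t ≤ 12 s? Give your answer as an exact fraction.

Distance (not displacement) is the total path length: add the absolute areas under v-t.
0–3 s: v = 0 at t = 2.5 s; triangle areas 12.5 + 0.5 = 13 m
3–5 s: |½(-2 + -5)(2)| = 7 m
5–9 s: v = 0 at t = 19/3 s; triangle areas 10/3 + 40/3 = 50/3 m
9–12 s: |10| × 3 = 30 m
Total distance = 200/3 m

200/3 m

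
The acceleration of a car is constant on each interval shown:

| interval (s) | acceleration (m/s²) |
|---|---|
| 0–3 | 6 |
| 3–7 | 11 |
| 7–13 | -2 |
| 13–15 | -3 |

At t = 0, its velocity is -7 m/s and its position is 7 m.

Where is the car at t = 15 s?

On each constant-a segment, Δv = aΔt and Δx = v₀Δt + ½aΔt²; chain segment to segment.
0–3 s: v starts -7 m/s; Δx = -7·3 + ½·6·3² = 6 m; v ends 11 m/s.
3–7 s: v starts 11 m/s; Δx = 11·4 + ½·11·4² = 132 m; v ends 55 m/s.
7–13 s: v starts 55 m/s; Δx = 55·6 + ½·-2·6² = 294 m; v ends 43 m/s.
13–15 s: v starts 43 m/s; Δx = 43·2 + ½·-3·2² = 80 m; v ends 37 m/s.
x(15) = 7 + Σ Δx = 519 m.

519 m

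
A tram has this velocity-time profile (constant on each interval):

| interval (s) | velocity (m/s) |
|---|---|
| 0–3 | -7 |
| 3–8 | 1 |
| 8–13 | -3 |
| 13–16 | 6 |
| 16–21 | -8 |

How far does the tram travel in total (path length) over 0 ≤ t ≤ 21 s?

99 m

Distance (not displacement) is the total path length: add the absolute areas under v-t.
0–3 s: |-7| × 3 = 21 m
3–8 s: |1| × 5 = 5 m
8–13 s: |-3| × 5 = 15 m
13–16 s: |6| × 3 = 18 m
16–21 s: |-8| × 5 = 40 m
Total distance = 99 m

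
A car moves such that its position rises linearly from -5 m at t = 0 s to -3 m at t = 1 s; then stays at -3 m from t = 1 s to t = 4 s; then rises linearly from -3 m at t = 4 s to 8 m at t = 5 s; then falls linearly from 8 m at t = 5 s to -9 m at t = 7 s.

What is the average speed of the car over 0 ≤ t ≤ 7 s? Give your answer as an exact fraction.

Average speed = (total path length)/(elapsed time); on a piecewise-linear x-t graph the path length is Σ|Δx|.
0–1 s: |Δx| = |-3 − -5| = 2 m
1–4 s: |Δx| = |-3 − -3| = 0 m
4–5 s: |Δx| = |8 − -3| = 11 m
5–7 s: |Δx| = |-9 − 8| = 17 m
Total path = 30 m; average speed = 30/7 = 30/7 m/s.

30/7 m/s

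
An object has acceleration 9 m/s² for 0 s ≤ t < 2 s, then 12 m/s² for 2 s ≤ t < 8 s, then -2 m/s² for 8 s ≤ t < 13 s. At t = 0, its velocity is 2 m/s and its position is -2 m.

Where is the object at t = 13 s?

791 m

On each constant-a segment, Δv = aΔt and Δx = v₀Δt + ½aΔt²; chain segment to segment.
0–2 s: v starts 2 m/s; Δx = 2·2 + ½·9·2² = 22 m; v ends 20 m/s.
2–8 s: v starts 20 m/s; Δx = 20·6 + ½·12·6² = 336 m; v ends 92 m/s.
8–13 s: v starts 92 m/s; Δx = 92·5 + ½·-2·5² = 435 m; v ends 82 m/s.
x(13) = -2 + Σ Δx = 791 m.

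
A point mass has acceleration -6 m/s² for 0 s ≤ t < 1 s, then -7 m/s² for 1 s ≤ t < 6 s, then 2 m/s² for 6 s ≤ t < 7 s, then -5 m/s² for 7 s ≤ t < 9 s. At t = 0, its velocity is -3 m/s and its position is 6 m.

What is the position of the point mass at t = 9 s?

On each constant-a segment, Δv = aΔt and Δx = v₀Δt + ½aΔt²; chain segment to segment.
0–1 s: v starts -3 m/s; Δx = -3·1 + ½·-6·1² = -6 m; v ends -9 m/s.
1–6 s: v starts -9 m/s; Δx = -9·5 + ½·-7·5² = -132.5 m; v ends -44 m/s.
6–7 s: v starts -44 m/s; Δx = -44·1 + ½·2·1² = -43 m; v ends -42 m/s.
7–9 s: v starts -42 m/s; Δx = -42·2 + ½·-5·2² = -94 m; v ends -52 m/s.
x(9) = 6 + Σ Δx = -269.5 m.

-269.5 m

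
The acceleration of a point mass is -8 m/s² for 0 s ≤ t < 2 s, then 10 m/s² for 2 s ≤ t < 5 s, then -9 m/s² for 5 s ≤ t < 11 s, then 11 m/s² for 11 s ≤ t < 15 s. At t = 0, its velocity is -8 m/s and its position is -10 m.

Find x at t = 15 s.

On each constant-a segment, Δv = aΔt and Δx = v₀Δt + ½aΔt²; chain segment to segment.
0–2 s: v starts -8 m/s; Δx = -8·2 + ½·-8·2² = -32 m; v ends -24 m/s.
2–5 s: v starts -24 m/s; Δx = -24·3 + ½·10·3² = -27 m; v ends 6 m/s.
5–11 s: v starts 6 m/s; Δx = 6·6 + ½·-9·6² = -126 m; v ends -48 m/s.
11–15 s: v starts -48 m/s; Δx = -48·4 + ½·11·4² = -104 m; v ends -4 m/s.
x(15) = -10 + Σ Δx = -299 m.

-299 m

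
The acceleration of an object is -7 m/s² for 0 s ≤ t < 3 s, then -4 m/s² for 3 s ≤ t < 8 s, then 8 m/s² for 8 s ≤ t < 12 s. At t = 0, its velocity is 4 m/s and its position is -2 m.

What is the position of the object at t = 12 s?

On each constant-a segment, Δv = aΔt and Δx = v₀Δt + ½aΔt²; chain segment to segment.
0–3 s: v starts 4 m/s; Δx = 4·3 + ½·-7·3² = -19.5 m; v ends -17 m/s.
3–8 s: v starts -17 m/s; Δx = -17·5 + ½·-4·5² = -135 m; v ends -37 m/s.
8–12 s: v starts -37 m/s; Δx = -37·4 + ½·8·4² = -84 m; v ends -5 m/s.
x(12) = -2 + Σ Δx = -240.5 m.

-240.5 m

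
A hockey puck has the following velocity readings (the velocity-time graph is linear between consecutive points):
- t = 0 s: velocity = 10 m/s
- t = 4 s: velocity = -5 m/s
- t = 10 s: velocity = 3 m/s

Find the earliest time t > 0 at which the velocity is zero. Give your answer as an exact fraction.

t = 8/3 s

v changes sign on 0–4 s (from 10 to -5); the graph is linear there, so v = 0 at t = 0 + (-10)·(4 − 0)/(-5 − 10) = 8/3 s.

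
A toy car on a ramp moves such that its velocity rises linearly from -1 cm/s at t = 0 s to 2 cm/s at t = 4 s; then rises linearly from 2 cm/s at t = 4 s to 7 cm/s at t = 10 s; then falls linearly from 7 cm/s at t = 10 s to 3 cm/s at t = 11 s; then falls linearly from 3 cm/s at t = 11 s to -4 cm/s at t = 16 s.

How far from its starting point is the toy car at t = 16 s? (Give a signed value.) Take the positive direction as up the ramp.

Displacement is the signed area under the v-t curve.
0–4 s: ½(-1 + 2)(4) = 2 cm
4–10 s: ½(2 + 7)(6) = 27 cm
10–11 s: ½(7 + 3)(1) = 5 cm
11–16 s: ½(3 + -4)(5) = -2.5 cm
Net displacement = 31.5 cm

31.5 cm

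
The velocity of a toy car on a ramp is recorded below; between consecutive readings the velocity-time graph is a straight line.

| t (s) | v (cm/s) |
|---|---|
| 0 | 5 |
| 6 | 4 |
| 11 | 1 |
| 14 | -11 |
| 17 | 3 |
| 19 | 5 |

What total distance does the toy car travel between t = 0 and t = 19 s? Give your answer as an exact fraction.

2147/28 cm

Total distance travelled is ∫|v| dt — sum the magnitudes of each area piece.
0–6 s: |½(5 + 4)(6)| = 27 cm
6–11 s: |½(4 + 1)(5)| = 12.5 cm
11–14 s: v = 0 at t = 11.25 s; triangle areas 0.125 + 15.125 = 15.25 cm
14–17 s: v = 0 at t = 229/14 s; triangle areas 363/28 + 27/28 = 195/14 cm
17–19 s: |½(3 + 5)(2)| = 8 cm
Total distance = 2147/28 cm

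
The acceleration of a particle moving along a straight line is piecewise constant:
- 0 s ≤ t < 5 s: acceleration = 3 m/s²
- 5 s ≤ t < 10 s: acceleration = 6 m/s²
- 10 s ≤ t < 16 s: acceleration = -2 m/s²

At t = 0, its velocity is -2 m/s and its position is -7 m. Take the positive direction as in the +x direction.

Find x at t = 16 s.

On each constant-a segment, Δv = aΔt and Δx = v₀Δt + ½aΔt²; chain segment to segment.
0–5 s: v starts -2 m/s; Δx = -2·5 + ½·3·5² = 27.5 m; v ends 13 m/s.
5–10 s: v starts 13 m/s; Δx = 13·5 + ½·6·5² = 140 m; v ends 43 m/s.
10–16 s: v starts 43 m/s; Δx = 43·6 + ½·-2·6² = 222 m; v ends 31 m/s.
x(16) = -7 + Σ Δx = 382.5 m.

382.5 m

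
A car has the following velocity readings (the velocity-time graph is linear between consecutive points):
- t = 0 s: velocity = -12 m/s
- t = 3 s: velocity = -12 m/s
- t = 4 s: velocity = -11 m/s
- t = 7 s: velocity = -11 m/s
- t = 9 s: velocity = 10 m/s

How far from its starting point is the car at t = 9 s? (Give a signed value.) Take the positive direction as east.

Displacement is the signed area under the v-t curve.
0–3 s: -12 × 3 = -36 m
3–4 s: ½(-12 + -11)(1) = -11.5 m
4–7 s: -11 × 3 = -33 m
7–9 s: ½(-11 + 10)(2) = -1 m
Net displacement = -81.5 m

-81.5 m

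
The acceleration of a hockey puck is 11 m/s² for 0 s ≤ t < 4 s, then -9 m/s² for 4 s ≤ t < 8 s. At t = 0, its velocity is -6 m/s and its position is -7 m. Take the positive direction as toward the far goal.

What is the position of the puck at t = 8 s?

On each constant-a segment, Δv = aΔt and Δx = v₀Δt + ½aΔt²; chain segment to segment.
0–4 s: v starts -6 m/s; Δx = -6·4 + ½·11·4² = 64 m; v ends 38 m/s.
4–8 s: v starts 38 m/s; Δx = 38·4 + ½·-9·4² = 80 m; v ends 2 m/s.
x(8) = -7 + Σ Δx = 137 m.

137 m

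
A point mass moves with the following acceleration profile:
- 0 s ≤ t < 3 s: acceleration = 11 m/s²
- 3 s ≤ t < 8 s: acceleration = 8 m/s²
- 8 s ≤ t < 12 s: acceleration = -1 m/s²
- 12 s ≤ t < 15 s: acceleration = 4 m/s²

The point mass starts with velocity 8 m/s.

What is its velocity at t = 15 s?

Δv equals the area under the a-t graph; then v = v₀ + Δv.
0–3 s: 11 × 3 = 33 m/s
3–8 s: 8 × 5 = 40 m/s
8–12 s: -1 × 4 = -4 m/s
12–15 s: 4 × 3 = 12 m/s
Δv = 81 m/s, so v(15) = 8 + (81) = 89 m/s.

89 m/s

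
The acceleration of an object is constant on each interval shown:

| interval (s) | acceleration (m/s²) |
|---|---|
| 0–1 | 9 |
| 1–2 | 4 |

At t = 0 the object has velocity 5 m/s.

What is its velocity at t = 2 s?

18 m/s

Δv equals the area under the a-t graph; then v = v₀ + Δv.
0–1 s: 9 × 1 = 9 m/s
1–2 s: 4 × 1 = 4 m/s
Δv = 13 m/s, so v(2) = 5 + (13) = 18 m/s.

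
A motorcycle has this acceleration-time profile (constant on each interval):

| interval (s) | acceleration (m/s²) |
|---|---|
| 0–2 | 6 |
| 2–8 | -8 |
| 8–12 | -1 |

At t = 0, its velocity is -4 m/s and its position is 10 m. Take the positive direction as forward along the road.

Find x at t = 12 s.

-250 m

On each constant-a segment, Δv = aΔt and Δx = v₀Δt + ½aΔt²; chain segment to segment.
0–2 s: v starts -4 m/s; Δx = -4·2 + ½·6·2² = 4 m; v ends 8 m/s.
2–8 s: v starts 8 m/s; Δx = 8·6 + ½·-8·6² = -96 m; v ends -40 m/s.
8–12 s: v starts -40 m/s; Δx = -40·4 + ½·-1·4² = -168 m; v ends -44 m/s.
x(12) = 10 + Σ Δx = -250 m.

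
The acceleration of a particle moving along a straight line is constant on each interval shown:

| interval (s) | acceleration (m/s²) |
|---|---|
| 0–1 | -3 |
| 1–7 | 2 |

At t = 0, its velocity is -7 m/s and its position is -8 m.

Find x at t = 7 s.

-40.5 m

On each constant-a segment, Δv = aΔt and Δx = v₀Δt + ½aΔt²; chain segment to segment.
0–1 s: v starts -7 m/s; Δx = -7·1 + ½·-3·1² = -8.5 m; v ends -10 m/s.
1–7 s: v starts -10 m/s; Δx = -10·6 + ½·2·6² = -24 m; v ends 2 m/s.
x(7) = -8 + Σ Δx = -40.5 m.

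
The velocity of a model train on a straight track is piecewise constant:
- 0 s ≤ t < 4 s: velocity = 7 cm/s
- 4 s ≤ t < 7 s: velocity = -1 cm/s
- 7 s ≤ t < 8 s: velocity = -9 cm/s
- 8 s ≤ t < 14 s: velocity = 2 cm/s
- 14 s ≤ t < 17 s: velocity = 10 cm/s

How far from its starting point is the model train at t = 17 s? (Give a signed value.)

Net displacement equals the area under the velocity-time graph (areas below the axis count negative).
0–4 s: 7 × 4 = 28 cm
4–7 s: -1 × 3 = -3 cm
7–8 s: -9 × 1 = -9 cm
8–14 s: 2 × 6 = 12 cm
14–17 s: 10 × 3 = 30 cm
Net displacement = 58 cm

58 cm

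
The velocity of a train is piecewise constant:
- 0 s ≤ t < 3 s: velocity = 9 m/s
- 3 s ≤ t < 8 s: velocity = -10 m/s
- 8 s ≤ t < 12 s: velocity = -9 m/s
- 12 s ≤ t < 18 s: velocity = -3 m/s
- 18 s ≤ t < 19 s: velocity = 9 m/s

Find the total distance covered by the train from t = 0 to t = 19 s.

140 m

Distance (not displacement) is the total path length: add the absolute areas under v-t.
0–3 s: |9| × 3 = 27 m
3–8 s: |-10| × 5 = 50 m
8–12 s: |-9| × 4 = 36 m
12–18 s: |-3| × 6 = 18 m
18–19 s: |9| × 1 = 9 m
Total distance = 140 m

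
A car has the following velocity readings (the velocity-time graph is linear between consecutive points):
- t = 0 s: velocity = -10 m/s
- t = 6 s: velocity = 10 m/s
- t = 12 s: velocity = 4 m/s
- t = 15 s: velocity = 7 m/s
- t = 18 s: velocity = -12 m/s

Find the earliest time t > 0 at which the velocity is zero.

t = 3 s

v changes sign on 0–6 s (from -10 to 10); the graph is linear there, so v = 0 at t = 0 + (10)·(6 − 0)/(10 − -10) = 3 s.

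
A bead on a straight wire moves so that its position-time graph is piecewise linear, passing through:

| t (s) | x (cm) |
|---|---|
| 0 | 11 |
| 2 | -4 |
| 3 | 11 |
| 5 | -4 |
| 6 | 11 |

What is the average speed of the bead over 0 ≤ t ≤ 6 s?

Average speed = (total path length)/(elapsed time); on a piecewise-linear x-t graph the path length is Σ|Δx|.
0–2 s: |Δx| = |-4 − 11| = 15 cm
2–3 s: |Δx| = |11 − -4| = 15 cm
3–5 s: |Δx| = |-4 − 11| = 15 cm
5–6 s: |Δx| = |11 − -4| = 15 cm
Total path = 60 cm; average speed = 60/6 = 10 cm/s.

10 cm/s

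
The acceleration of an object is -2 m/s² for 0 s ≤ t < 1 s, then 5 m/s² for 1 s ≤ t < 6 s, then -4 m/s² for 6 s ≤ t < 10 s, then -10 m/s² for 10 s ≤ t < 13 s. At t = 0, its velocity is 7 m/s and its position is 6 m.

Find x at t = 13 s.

On each constant-a segment, Δv = aΔt and Δx = v₀Δt + ½aΔt²; chain segment to segment.
0–1 s: v starts 7 m/s; Δx = 7·1 + ½·-2·1² = 6 m; v ends 5 m/s.
1–6 s: v starts 5 m/s; Δx = 5·5 + ½·5·5² = 87.5 m; v ends 30 m/s.
6–10 s: v starts 30 m/s; Δx = 30·4 + ½·-4·4² = 88 m; v ends 14 m/s.
10–13 s: v starts 14 m/s; Δx = 14·3 + ½·-10·3² = -3 m; v ends -16 m/s.
x(13) = 6 + Σ Δx = 184.5 m.

184.5 m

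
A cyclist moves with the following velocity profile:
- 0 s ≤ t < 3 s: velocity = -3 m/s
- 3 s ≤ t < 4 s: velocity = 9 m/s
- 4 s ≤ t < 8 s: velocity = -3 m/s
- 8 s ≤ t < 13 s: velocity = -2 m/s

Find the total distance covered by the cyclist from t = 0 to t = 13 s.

40 m

Total distance travelled is ∫|v| dt — sum the magnitudes of each area piece.
0–3 s: |-3| × 3 = 9 m
3–4 s: |9| × 1 = 9 m
4–8 s: |-3| × 4 = 12 m
8–13 s: |-2| × 5 = 10 m
Total distance = 40 m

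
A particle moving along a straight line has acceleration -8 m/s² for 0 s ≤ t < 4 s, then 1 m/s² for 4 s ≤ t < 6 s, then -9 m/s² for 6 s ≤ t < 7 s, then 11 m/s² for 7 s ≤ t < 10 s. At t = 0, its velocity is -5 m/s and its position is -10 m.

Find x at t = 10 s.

-288 m

On each constant-a segment, Δv = aΔt and Δx = v₀Δt + ½aΔt²; chain segment to segment.
0–4 s: v starts -5 m/s; Δx = -5·4 + ½·-8·4² = -84 m; v ends -37 m/s.
4–6 s: v starts -37 m/s; Δx = -37·2 + ½·1·2² = -72 m; v ends -35 m/s.
6–7 s: v starts -35 m/s; Δx = -35·1 + ½·-9·1² = -39.5 m; v ends -44 m/s.
7–10 s: v starts -44 m/s; Δx = -44·3 + ½·11·3² = -82.5 m; v ends -11 m/s.
x(10) = -10 + Σ Δx = -288 m.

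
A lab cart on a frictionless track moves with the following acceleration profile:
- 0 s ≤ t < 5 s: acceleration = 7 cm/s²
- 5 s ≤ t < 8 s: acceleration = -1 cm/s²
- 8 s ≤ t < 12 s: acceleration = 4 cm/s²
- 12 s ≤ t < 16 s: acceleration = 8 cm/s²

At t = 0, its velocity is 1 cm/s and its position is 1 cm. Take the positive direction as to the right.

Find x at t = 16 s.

621 cm

On each constant-a segment, Δv = aΔt and Δx = v₀Δt + ½aΔt²; chain segment to segment.
0–5 s: v starts 1 cm/s; Δx = 1·5 + ½·7·5² = 92.5 cm; v ends 36 cm/s.
5–8 s: v starts 36 cm/s; Δx = 36·3 + ½·-1·3² = 103.5 cm; v ends 33 cm/s.
8–12 s: v starts 33 cm/s; Δx = 33·4 + ½·4·4² = 164 cm; v ends 49 cm/s.
12–16 s: v starts 49 cm/s; Δx = 49·4 + ½·8·4² = 260 cm; v ends 81 cm/s.
x(16) = 1 + Σ Δx = 621 cm.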